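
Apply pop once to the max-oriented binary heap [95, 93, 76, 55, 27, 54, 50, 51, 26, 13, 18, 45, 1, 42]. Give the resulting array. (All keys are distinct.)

remove root 95; move last element 42 to root → [42, 93, 76, 55, 27, 54, 50, 51, 26, 13, 18, 45, 1]
42 vs larger child 93 at index 1, swap → [93, 42, 76, 55, 27, 54, 50, 51, 26, 13, 18, 45, 1]
42 vs larger child 55 at index 3, swap → [93, 55, 76, 42, 27, 54, 50, 51, 26, 13, 18, 45, 1]
42 vs larger child 51 at index 7, swap → [93, 55, 76, 51, 27, 54, 50, 42, 26, 13, 18, 45, 1]

[93, 55, 76, 51, 27, 54, 50, 42, 26, 13, 18, 45, 1]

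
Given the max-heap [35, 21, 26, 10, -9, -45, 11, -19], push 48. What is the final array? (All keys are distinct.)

[48, 35, 26, 21, -9, -45, 11, -19, 10]

append 48 at index 8 → [35, 21, 26, 10, -9, -45, 11, -19, 48]
48 > parent 10 at index 3, swap → [35, 21, 26, 48, -9, -45, 11, -19, 10]
48 > parent 21 at index 1, swap → [35, 48, 26, 21, -9, -45, 11, -19, 10]
48 > parent 35 at index 0, swap → [48, 35, 26, 21, -9, -45, 11, -19, 10]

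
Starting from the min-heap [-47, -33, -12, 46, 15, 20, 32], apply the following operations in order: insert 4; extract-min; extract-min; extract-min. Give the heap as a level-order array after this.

[4, 15, 20, 46, 32]

insert 4:
  append 4 at index 7 → [-47, -33, -12, 46, 15, 20, 32, 4]
  4 < parent 46 at index 3, swap → [-47, -33, -12, 4, 15, 20, 32, 46]
extract-min → returns -47:
  remove root -47; move last element 46 to root → [46, -33, -12, 4, 15, 20, 32]
  46 vs smaller child -33 at index 1, swap → [-33, 46, -12, 4, 15, 20, 32]
  46 vs smaller child 4 at index 3, swap → [-33, 4, -12, 46, 15, 20, 32]
extract-min → returns -33:
  remove root -33; move last element 32 to root → [32, 4, -12, 46, 15, 20]
  32 vs smaller child -12 at index 2, swap → [-12, 4, 32, 46, 15, 20]
  32 vs only child 20 at index 5, swap → [-12, 4, 20, 46, 15, 32]
extract-min → returns -12:
  remove root -12; move last element 32 to root → [32, 4, 20, 46, 15]
  32 vs smaller child 4 at index 1, swap → [4, 32, 20, 46, 15]
  32 vs smaller child 15 at index 4, swap → [4, 15, 20, 46, 32]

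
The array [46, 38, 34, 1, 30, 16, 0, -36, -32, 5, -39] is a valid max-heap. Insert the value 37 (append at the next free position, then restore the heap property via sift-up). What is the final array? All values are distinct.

[46, 38, 37, 1, 30, 34, 0, -36, -32, 5, -39, 16]

append 37 at index 11 → [46, 38, 34, 1, 30, 16, 0, -36, -32, 5, -39, 37]
37 > parent 16 at index 5, swap → [46, 38, 34, 1, 30, 37, 0, -36, -32, 5, -39, 16]
37 > parent 34 at index 2, swap → [46, 38, 37, 1, 30, 34, 0, -36, -32, 5, -39, 16]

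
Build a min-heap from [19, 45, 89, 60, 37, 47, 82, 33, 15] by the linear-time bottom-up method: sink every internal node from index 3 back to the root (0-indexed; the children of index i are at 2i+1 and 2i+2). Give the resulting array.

[15, 19, 47, 33, 37, 89, 82, 45, 60]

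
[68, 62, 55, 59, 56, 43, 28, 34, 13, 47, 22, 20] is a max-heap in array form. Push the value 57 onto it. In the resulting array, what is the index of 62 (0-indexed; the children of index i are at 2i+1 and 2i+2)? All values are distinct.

1

append 57 at index 12 → [68, 62, 55, 59, 56, 43, 28, 34, 13, 47, 22, 20, 57]
57 > parent 43 at index 5, swap → [68, 62, 55, 59, 56, 57, 28, 34, 13, 47, 22, 20, 43]
57 > parent 55 at index 2, swap → [68, 62, 57, 59, 56, 55, 28, 34, 13, 47, 22, 20, 43]
resulting array: [68, 62, 57, 59, 56, 55, 28, 34, 13, 47, 22, 20, 43]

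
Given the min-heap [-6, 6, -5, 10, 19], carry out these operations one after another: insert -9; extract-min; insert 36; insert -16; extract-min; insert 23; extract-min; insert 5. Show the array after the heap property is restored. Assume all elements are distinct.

[-5, 6, 5, 10, 19, 36, 23]

insert -9:
  append -9 at index 5 → [-6, 6, -5, 10, 19, -9]
  -9 < parent -5 at index 2, swap → [-6, 6, -9, 10, 19, -5]
  -9 < parent -6 at index 0, swap → [-9, 6, -6, 10, 19, -5]
extract-min → returns -9:
  remove root -9; move last element -5 to root → [-5, 6, -6, 10, 19]
  -5 vs smaller child -6 at index 2, swap → [-6, 6, -5, 10, 19]
insert 36:
  append 36 at index 5 → [-6, 6, -5, 10, 19, 36] (no swap needed)
insert -16:
  append -16 at index 6 → [-6, 6, -5, 10, 19, 36, -16]
  -16 < parent -5 at index 2, swap → [-6, 6, -16, 10, 19, 36, -5]
  -16 < parent -6 at index 0, swap → [-16, 6, -6, 10, 19, 36, -5]
extract-min → returns -16:
  remove root -16; move last element -5 to root → [-5, 6, -6, 10, 19, 36]
  -5 vs smaller child -6 at index 2, swap → [-6, 6, -5, 10, 19, 36]
insert 23:
  append 23 at index 6 → [-6, 6, -5, 10, 19, 36, 23] (no swap needed)
extract-min → returns -6:
  remove root -6; move last element 23 to root → [23, 6, -5, 10, 19, 36]
  23 vs smaller child -5 at index 2, swap → [-5, 6, 23, 10, 19, 36]
insert 5:
  append 5 at index 6 → [-5, 6, 23, 10, 19, 36, 5]
  5 < parent 23 at index 2, swap → [-5, 6, 5, 10, 19, 36, 23]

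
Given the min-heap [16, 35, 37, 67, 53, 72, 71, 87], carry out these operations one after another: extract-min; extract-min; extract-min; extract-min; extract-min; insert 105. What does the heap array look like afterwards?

extract-min → returns 16:
  remove root 16; move last element 87 to root → [87, 35, 37, 67, 53, 72, 71]
  87 vs smaller child 35 at index 1, swap → [35, 87, 37, 67, 53, 72, 71]
  87 vs smaller child 53 at index 4, swap → [35, 53, 37, 67, 87, 72, 71]
extract-min → returns 35:
  remove root 35; move last element 71 to root → [71, 53, 37, 67, 87, 72]
  71 vs smaller child 37 at index 2, swap → [37, 53, 71, 67, 87, 72]
extract-min → returns 37:
  remove root 37; move last element 72 to root → [72, 53, 71, 67, 87]
  72 vs smaller child 53 at index 1, swap → [53, 72, 71, 67, 87]
  72 vs smaller child 67 at index 3, swap → [53, 67, 71, 72, 87]
extract-min → returns 53:
  remove root 53; move last element 87 to root → [87, 67, 71, 72]
  87 vs smaller child 67 at index 1, swap → [67, 87, 71, 72]
  87 vs only child 72 at index 3, swap → [67, 72, 71, 87]
extract-min → returns 67:
  remove root 67; move last element 87 to root → [87, 72, 71]
  87 vs smaller child 71 at index 2, swap → [71, 72, 87]
insert 105:
  append 105 at index 3 → [71, 72, 87, 105] (no swap needed)

[71, 72, 87, 105]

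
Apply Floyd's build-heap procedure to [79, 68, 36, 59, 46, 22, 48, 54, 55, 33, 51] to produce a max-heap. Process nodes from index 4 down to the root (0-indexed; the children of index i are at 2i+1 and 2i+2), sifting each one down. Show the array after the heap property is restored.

[79, 68, 48, 59, 51, 22, 36, 54, 55, 33, 46]

sift down from index 4:
  46 vs larger child 51 at index 10, swap → [79, 68, 36, 59, 51, 22, 48, 54, 55, 33, 46]
sift down from index 3: already satisfies heap property
sift down from index 2:
  36 vs larger child 48 at index 6, swap → [79, 68, 48, 59, 51, 22, 36, 54, 55, 33, 46]
sift down from index 1: already satisfies heap property
sift down from index 0: already satisfies heap property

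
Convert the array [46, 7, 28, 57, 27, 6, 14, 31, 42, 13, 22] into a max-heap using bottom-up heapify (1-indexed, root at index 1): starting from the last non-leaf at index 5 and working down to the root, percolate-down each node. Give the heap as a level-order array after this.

[57, 46, 28, 42, 27, 6, 14, 31, 7, 13, 22]

sift down from index 5: already satisfies heap property
sift down from index 4: already satisfies heap property
sift down from index 3: already satisfies heap property
sift down from index 2:
  7 vs larger child 57 at index 4, swap → [46, 57, 28, 7, 27, 6, 14, 31, 42, 13, 22]
  7 vs larger child 42 at index 9, swap → [46, 57, 28, 42, 27, 6, 14, 31, 7, 13, 22]
sift down from index 1:
  46 vs larger child 57 at index 2, swap → [57, 46, 28, 42, 27, 6, 14, 31, 7, 13, 22]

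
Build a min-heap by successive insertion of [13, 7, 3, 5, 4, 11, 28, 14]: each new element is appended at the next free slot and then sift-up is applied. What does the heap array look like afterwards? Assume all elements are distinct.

[3, 4, 7, 13, 5, 11, 28, 14]

Insert 13:
  append 13 at index 0 → [13] (no swap needed)
Insert 7:
  append 7 at index 1 → [13, 7]
  7 < parent 13 at index 0, swap → [7, 13]
Insert 3:
  append 3 at index 2 → [7, 13, 3]
  3 < parent 7 at index 0, swap → [3, 13, 7]
Insert 5:
  append 5 at index 3 → [3, 13, 7, 5]
  5 < parent 13 at index 1, swap → [3, 5, 7, 13]
Insert 4:
  append 4 at index 4 → [3, 5, 7, 13, 4]
  4 < parent 5 at index 1, swap → [3, 4, 7, 13, 5]
Insert 11:
  append 11 at index 5 → [3, 4, 7, 13, 5, 11] (no swap needed)
Insert 28:
  append 28 at index 6 → [3, 4, 7, 13, 5, 11, 28] (no swap needed)
Insert 14:
  append 14 at index 7 → [3, 4, 7, 13, 5, 11, 28, 14] (no swap needed)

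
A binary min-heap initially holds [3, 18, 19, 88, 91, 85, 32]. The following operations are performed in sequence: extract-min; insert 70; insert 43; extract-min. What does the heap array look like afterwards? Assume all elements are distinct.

[19, 32, 70, 43, 91, 85, 88]

extract-min → returns 3:
  remove root 3; move last element 32 to root → [32, 18, 19, 88, 91, 85]
  32 vs smaller child 18 at index 1, swap → [18, 32, 19, 88, 91, 85]
insert 70:
  append 70 at index 6 → [18, 32, 19, 88, 91, 85, 70] (no swap needed)
insert 43:
  append 43 at index 7 → [18, 32, 19, 88, 91, 85, 70, 43]
  43 < parent 88 at index 3, swap → [18, 32, 19, 43, 91, 85, 70, 88]
extract-min → returns 18:
  remove root 18; move last element 88 to root → [88, 32, 19, 43, 91, 85, 70]
  88 vs smaller child 19 at index 2, swap → [19, 32, 88, 43, 91, 85, 70]
  88 vs smaller child 70 at index 6, swap → [19, 32, 70, 43, 91, 85, 88]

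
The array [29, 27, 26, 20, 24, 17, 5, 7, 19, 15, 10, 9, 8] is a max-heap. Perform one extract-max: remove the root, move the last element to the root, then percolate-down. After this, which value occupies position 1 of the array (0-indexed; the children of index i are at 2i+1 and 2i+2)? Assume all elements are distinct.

remove root 29; move last element 8 to root → [8, 27, 26, 20, 24, 17, 5, 7, 19, 15, 10, 9]
8 vs larger child 27 at index 1, swap → [27, 8, 26, 20, 24, 17, 5, 7, 19, 15, 10, 9]
8 vs larger child 24 at index 4, swap → [27, 24, 26, 20, 8, 17, 5, 7, 19, 15, 10, 9]
8 vs larger child 15 at index 9, swap → [27, 24, 26, 20, 15, 17, 5, 7, 19, 8, 10, 9]
resulting array: [27, 24, 26, 20, 15, 17, 5, 7, 19, 8, 10, 9]

24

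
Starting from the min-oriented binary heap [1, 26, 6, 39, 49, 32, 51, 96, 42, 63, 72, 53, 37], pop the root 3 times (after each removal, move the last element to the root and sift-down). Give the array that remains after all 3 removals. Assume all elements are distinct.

[32, 39, 37, 42, 49, 72, 51, 96, 53, 63]

extract-min #1 returns 1:
  remove root 1; move last element 37 to root → [37, 26, 6, 39, 49, 32, 51, 96, 42, 63, 72, 53]
  37 vs smaller child 6 at index 2, swap → [6, 26, 37, 39, 49, 32, 51, 96, 42, 63, 72, 53]
  37 vs smaller child 32 at index 5, swap → [6, 26, 32, 39, 49, 37, 51, 96, 42, 63, 72, 53]
extract-min #2 returns 6:
  remove root 6; move last element 53 to root → [53, 26, 32, 39, 49, 37, 51, 96, 42, 63, 72]
  53 vs smaller child 26 at index 1, swap → [26, 53, 32, 39, 49, 37, 51, 96, 42, 63, 72]
  53 vs smaller child 39 at index 3, swap → [26, 39, 32, 53, 49, 37, 51, 96, 42, 63, 72]
  53 vs smaller child 42 at index 8, swap → [26, 39, 32, 42, 49, 37, 51, 96, 53, 63, 72]
extract-min #3 returns 26:
  remove root 26; move last element 72 to root → [72, 39, 32, 42, 49, 37, 51, 96, 53, 63]
  72 vs smaller child 32 at index 2, swap → [32, 39, 72, 42, 49, 37, 51, 96, 53, 63]
  72 vs smaller child 37 at index 5, swap → [32, 39, 37, 42, 49, 72, 51, 96, 53, 63]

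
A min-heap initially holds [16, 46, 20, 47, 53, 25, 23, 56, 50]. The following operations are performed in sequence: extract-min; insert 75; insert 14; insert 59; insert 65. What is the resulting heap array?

[14, 20, 23, 47, 46, 25, 50, 56, 75, 53, 59, 65]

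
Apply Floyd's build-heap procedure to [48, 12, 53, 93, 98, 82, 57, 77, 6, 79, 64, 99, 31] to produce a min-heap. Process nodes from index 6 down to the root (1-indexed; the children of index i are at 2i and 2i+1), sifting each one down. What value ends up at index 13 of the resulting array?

82

sift down from index 6:
  82 vs smaller child 31 at index 13, swap → [48, 12, 53, 93, 98, 31, 57, 77, 6, 79, 64, 99, 82]
sift down from index 5:
  98 vs smaller child 64 at index 11, swap → [48, 12, 53, 93, 64, 31, 57, 77, 6, 79, 98, 99, 82]
sift down from index 4:
  93 vs smaller child 6 at index 9, swap → [48, 12, 53, 6, 64, 31, 57, 77, 93, 79, 98, 99, 82]
sift down from index 3:
  53 vs smaller child 31 at index 6, swap → [48, 12, 31, 6, 64, 53, 57, 77, 93, 79, 98, 99, 82]
sift down from index 2:
  12 vs smaller child 6 at index 4, swap → [48, 6, 31, 12, 64, 53, 57, 77, 93, 79, 98, 99, 82]
sift down from index 1:
  48 vs smaller child 6 at index 2, swap → [6, 48, 31, 12, 64, 53, 57, 77, 93, 79, 98, 99, 82]
  48 vs smaller child 12 at index 4, swap → [6, 12, 31, 48, 64, 53, 57, 77, 93, 79, 98, 99, 82]
resulting array: [6, 12, 31, 48, 64, 53, 57, 77, 93, 79, 98, 99, 82]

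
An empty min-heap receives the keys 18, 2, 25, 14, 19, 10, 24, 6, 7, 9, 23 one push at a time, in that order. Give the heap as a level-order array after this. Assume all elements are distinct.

[2, 6, 10, 7, 9, 25, 24, 18, 14, 19, 23]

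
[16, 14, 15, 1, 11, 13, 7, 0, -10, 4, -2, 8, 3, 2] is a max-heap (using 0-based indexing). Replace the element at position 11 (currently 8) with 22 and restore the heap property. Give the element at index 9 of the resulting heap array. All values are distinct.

set index 11 from 8 to 22 → [16, 14, 15, 1, 11, 13, 7, 0, -10, 4, -2, 22, 3, 2]
22 > parent 13 at index 5, swap → [16, 14, 15, 1, 11, 22, 7, 0, -10, 4, -2, 13, 3, 2]
22 > parent 15 at index 2, swap → [16, 14, 22, 1, 11, 15, 7, 0, -10, 4, -2, 13, 3, 2]
22 > parent 16 at index 0, swap → [22, 14, 16, 1, 11, 15, 7, 0, -10, 4, -2, 13, 3, 2]
resulting array: [22, 14, 16, 1, 11, 15, 7, 0, -10, 4, -2, 13, 3, 2]

4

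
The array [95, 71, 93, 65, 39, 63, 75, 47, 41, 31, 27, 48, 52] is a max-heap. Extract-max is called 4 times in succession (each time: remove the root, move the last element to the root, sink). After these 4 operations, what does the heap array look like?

[65, 47, 63, 41, 39, 48, 52, 27, 31]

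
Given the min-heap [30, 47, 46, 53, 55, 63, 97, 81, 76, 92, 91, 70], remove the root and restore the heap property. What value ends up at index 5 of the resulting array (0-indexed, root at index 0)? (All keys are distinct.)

remove root 30; move last element 70 to root → [70, 47, 46, 53, 55, 63, 97, 81, 76, 92, 91]
70 vs smaller child 46 at index 2, swap → [46, 47, 70, 53, 55, 63, 97, 81, 76, 92, 91]
70 vs smaller child 63 at index 5, swap → [46, 47, 63, 53, 55, 70, 97, 81, 76, 92, 91]
resulting array: [46, 47, 63, 53, 55, 70, 97, 81, 76, 92, 91]

70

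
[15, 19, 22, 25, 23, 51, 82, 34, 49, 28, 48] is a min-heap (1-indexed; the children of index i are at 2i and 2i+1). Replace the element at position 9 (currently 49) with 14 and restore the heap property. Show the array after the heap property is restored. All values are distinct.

[14, 15, 22, 19, 23, 51, 82, 34, 25, 28, 48]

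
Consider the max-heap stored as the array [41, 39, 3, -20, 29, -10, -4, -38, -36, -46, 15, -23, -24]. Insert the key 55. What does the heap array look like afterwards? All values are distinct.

[55, 39, 41, -20, 29, -10, 3, -38, -36, -46, 15, -23, -24, -4]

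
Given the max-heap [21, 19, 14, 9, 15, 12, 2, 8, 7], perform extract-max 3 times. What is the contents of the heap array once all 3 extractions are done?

[14, 9, 12, 8, 7, 2]

extract-max #1 returns 21:
  remove root 21; move last element 7 to root → [7, 19, 14, 9, 15, 12, 2, 8]
  7 vs larger child 19 at index 1, swap → [19, 7, 14, 9, 15, 12, 2, 8]
  7 vs larger child 15 at index 4, swap → [19, 15, 14, 9, 7, 12, 2, 8]
extract-max #2 returns 19:
  remove root 19; move last element 8 to root → [8, 15, 14, 9, 7, 12, 2]
  8 vs larger child 15 at index 1, swap → [15, 8, 14, 9, 7, 12, 2]
  8 vs larger child 9 at index 3, swap → [15, 9, 14, 8, 7, 12, 2]
extract-max #3 returns 15:
  remove root 15; move last element 2 to root → [2, 9, 14, 8, 7, 12]
  2 vs larger child 14 at index 2, swap → [14, 9, 2, 8, 7, 12]
  2 vs only child 12 at index 5, swap → [14, 9, 12, 8, 7, 2]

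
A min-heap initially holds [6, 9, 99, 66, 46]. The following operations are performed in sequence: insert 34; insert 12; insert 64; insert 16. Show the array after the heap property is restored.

[6, 9, 12, 16, 46, 99, 34, 66, 64]

insert 34:
  append 34 at index 5 → [6, 9, 99, 66, 46, 34]
  34 < parent 99 at index 2, swap → [6, 9, 34, 66, 46, 99]
insert 12:
  append 12 at index 6 → [6, 9, 34, 66, 46, 99, 12]
  12 < parent 34 at index 2, swap → [6, 9, 12, 66, 46, 99, 34]
insert 64:
  append 64 at index 7 → [6, 9, 12, 66, 46, 99, 34, 64]
  64 < parent 66 at index 3, swap → [6, 9, 12, 64, 46, 99, 34, 66]
insert 16:
  append 16 at index 8 → [6, 9, 12, 64, 46, 99, 34, 66, 16]
  16 < parent 64 at index 3, swap → [6, 9, 12, 16, 46, 99, 34, 66, 64]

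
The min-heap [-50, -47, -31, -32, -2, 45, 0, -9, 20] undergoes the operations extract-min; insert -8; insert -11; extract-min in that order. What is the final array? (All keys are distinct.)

[-32, -11, -31, -9, -2, 45, 0, 20, -8]

extract-min → returns -50:
  remove root -50; move last element 20 to root → [20, -47, -31, -32, -2, 45, 0, -9]
  20 vs smaller child -47 at index 1, swap → [-47, 20, -31, -32, -2, 45, 0, -9]
  20 vs smaller child -32 at index 3, swap → [-47, -32, -31, 20, -2, 45, 0, -9]
  20 vs only child -9 at index 7, swap → [-47, -32, -31, -9, -2, 45, 0, 20]
insert -8:
  append -8 at index 8 → [-47, -32, -31, -9, -2, 45, 0, 20, -8] (no swap needed)
insert -11:
  append -11 at index 9 → [-47, -32, -31, -9, -2, 45, 0, 20, -8, -11]
  -11 < parent -2 at index 4, swap → [-47, -32, -31, -9, -11, 45, 0, 20, -8, -2]
extract-min → returns -47:
  remove root -47; move last element -2 to root → [-2, -32, -31, -9, -11, 45, 0, 20, -8]
  -2 vs smaller child -32 at index 1, swap → [-32, -2, -31, -9, -11, 45, 0, 20, -8]
  -2 vs smaller child -11 at index 4, swap → [-32, -11, -31, -9, -2, 45, 0, 20, -8]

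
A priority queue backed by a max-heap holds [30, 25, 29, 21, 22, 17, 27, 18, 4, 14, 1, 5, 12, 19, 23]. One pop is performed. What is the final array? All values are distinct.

remove root 30; move last element 23 to root → [23, 25, 29, 21, 22, 17, 27, 18, 4, 14, 1, 5, 12, 19]
23 vs larger child 29 at index 2, swap → [29, 25, 23, 21, 22, 17, 27, 18, 4, 14, 1, 5, 12, 19]
23 vs larger child 27 at index 6, swap → [29, 25, 27, 21, 22, 17, 23, 18, 4, 14, 1, 5, 12, 19]

[29, 25, 27, 21, 22, 17, 23, 18, 4, 14, 1, 5, 12, 19]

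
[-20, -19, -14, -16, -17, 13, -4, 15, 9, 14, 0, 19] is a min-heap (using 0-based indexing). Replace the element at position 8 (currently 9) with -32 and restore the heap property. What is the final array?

[-32, -20, -14, -19, -17, 13, -4, 15, -16, 14, 0, 19]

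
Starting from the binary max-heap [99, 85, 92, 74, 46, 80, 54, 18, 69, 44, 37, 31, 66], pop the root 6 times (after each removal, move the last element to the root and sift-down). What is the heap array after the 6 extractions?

extract-max #1 returns 99:
  remove root 99; move last element 66 to root → [66, 85, 92, 74, 46, 80, 54, 18, 69, 44, 37, 31]
  66 vs larger child 92 at index 2, swap → [92, 85, 66, 74, 46, 80, 54, 18, 69, 44, 37, 31]
  66 vs larger child 80 at index 5, swap → [92, 85, 80, 74, 46, 66, 54, 18, 69, 44, 37, 31]
extract-max #2 returns 92:
  remove root 92; move last element 31 to root → [31, 85, 80, 74, 46, 66, 54, 18, 69, 44, 37]
  31 vs larger child 85 at index 1, swap → [85, 31, 80, 74, 46, 66, 54, 18, 69, 44, 37]
  31 vs larger child 74 at index 3, swap → [85, 74, 80, 31, 46, 66, 54, 18, 69, 44, 37]
  31 vs larger child 69 at index 8, swap → [85, 74, 80, 69, 46, 66, 54, 18, 31, 44, 37]
extract-max #3 returns 85:
  remove root 85; move last element 37 to root → [37, 74, 80, 69, 46, 66, 54, 18, 31, 44]
  37 vs larger child 80 at index 2, swap → [80, 74, 37, 69, 46, 66, 54, 18, 31, 44]
  37 vs larger child 66 at index 5, swap → [80, 74, 66, 69, 46, 37, 54, 18, 31, 44]
extract-max #4 returns 80:
  remove root 80; move last element 44 to root → [44, 74, 66, 69, 46, 37, 54, 18, 31]
  44 vs larger child 74 at index 1, swap → [74, 44, 66, 69, 46, 37, 54, 18, 31]
  44 vs larger child 69 at index 3, swap → [74, 69, 66, 44, 46, 37, 54, 18, 31]
extract-max #5 returns 74:
  remove root 74; move last element 31 to root → [31, 69, 66, 44, 46, 37, 54, 18]
  31 vs larger child 69 at index 1, swap → [69, 31, 66, 44, 46, 37, 54, 18]
  31 vs larger child 46 at index 4, swap → [69, 46, 66, 44, 31, 37, 54, 18]
extract-max #6 returns 69:
  remove root 69; move last element 18 to root → [18, 46, 66, 44, 31, 37, 54]
  18 vs larger child 66 at index 2, swap → [66, 46, 18, 44, 31, 37, 54]
  18 vs larger child 54 at index 6, swap → [66, 46, 54, 44, 31, 37, 18]

[66, 46, 54, 44, 31, 37, 18]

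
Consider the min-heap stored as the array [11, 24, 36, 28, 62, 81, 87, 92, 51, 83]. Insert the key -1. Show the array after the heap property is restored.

[-1, 11, 36, 28, 24, 81, 87, 92, 51, 83, 62]

append -1 at index 10 → [11, 24, 36, 28, 62, 81, 87, 92, 51, 83, -1]
-1 < parent 62 at index 4, swap → [11, 24, 36, 28, -1, 81, 87, 92, 51, 83, 62]
-1 < parent 24 at index 1, swap → [11, -1, 36, 28, 24, 81, 87, 92, 51, 83, 62]
-1 < parent 11 at index 0, swap → [-1, 11, 36, 28, 24, 81, 87, 92, 51, 83, 62]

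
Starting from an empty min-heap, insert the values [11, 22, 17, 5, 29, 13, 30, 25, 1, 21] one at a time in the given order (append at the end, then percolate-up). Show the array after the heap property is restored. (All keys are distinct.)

[1, 5, 13, 11, 21, 17, 30, 25, 22, 29]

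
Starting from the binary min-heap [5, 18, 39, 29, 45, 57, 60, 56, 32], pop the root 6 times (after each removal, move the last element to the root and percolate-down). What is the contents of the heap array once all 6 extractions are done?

[56, 60, 57]

extract-min #1 returns 5:
  remove root 5; move last element 32 to root → [32, 18, 39, 29, 45, 57, 60, 56]
  32 vs smaller child 18 at index 1, swap → [18, 32, 39, 29, 45, 57, 60, 56]
  32 vs smaller child 29 at index 3, swap → [18, 29, 39, 32, 45, 57, 60, 56]
extract-min #2 returns 18:
  remove root 18; move last element 56 to root → [56, 29, 39, 32, 45, 57, 60]
  56 vs smaller child 29 at index 1, swap → [29, 56, 39, 32, 45, 57, 60]
  56 vs smaller child 32 at index 3, swap → [29, 32, 39, 56, 45, 57, 60]
extract-min #3 returns 29:
  remove root 29; move last element 60 to root → [60, 32, 39, 56, 45, 57]
  60 vs smaller child 32 at index 1, swap → [32, 60, 39, 56, 45, 57]
  60 vs smaller child 45 at index 4, swap → [32, 45, 39, 56, 60, 57]
extract-min #4 returns 32:
  remove root 32; move last element 57 to root → [57, 45, 39, 56, 60]
  57 vs smaller child 39 at index 2, swap → [39, 45, 57, 56, 60]
extract-min #5 returns 39:
  remove root 39; move last element 60 to root → [60, 45, 57, 56]
  60 vs smaller child 45 at index 1, swap → [45, 60, 57, 56]
  60 vs only child 56 at index 3, swap → [45, 56, 57, 60]
extract-min #6 returns 45:
  remove root 45; move last element 60 to root → [60, 56, 57]
  60 vs smaller child 56 at index 1, swap → [56, 60, 57]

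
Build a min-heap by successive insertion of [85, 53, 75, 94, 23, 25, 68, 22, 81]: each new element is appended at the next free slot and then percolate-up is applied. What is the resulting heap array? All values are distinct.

[22, 23, 25, 53, 85, 75, 68, 94, 81]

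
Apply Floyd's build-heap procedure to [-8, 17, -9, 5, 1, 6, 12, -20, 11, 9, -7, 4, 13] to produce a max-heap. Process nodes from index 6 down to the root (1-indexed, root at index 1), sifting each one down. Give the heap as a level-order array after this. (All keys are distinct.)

sift down from index 6:
  6 vs larger child 13 at index 13, swap → [-8, 17, -9, 5, 1, 13, 12, -20, 11, 9, -7, 4, 6]
sift down from index 5:
  1 vs larger child 9 at index 10, swap → [-8, 17, -9, 5, 9, 13, 12, -20, 11, 1, -7, 4, 6]
sift down from index 4:
  5 vs larger child 11 at index 9, swap → [-8, 17, -9, 11, 9, 13, 12, -20, 5, 1, -7, 4, 6]
sift down from index 3:
  -9 vs larger child 13 at index 6, swap → [-8, 17, 13, 11, 9, -9, 12, -20, 5, 1, -7, 4, 6]
  -9 vs larger child 6 at index 13, swap → [-8, 17, 13, 11, 9, 6, 12, -20, 5, 1, -7, 4, -9]
sift down from index 2: already satisfies heap property
sift down from index 1:
  -8 vs larger child 17 at index 2, swap → [17, -8, 13, 11, 9, 6, 12, -20, 5, 1, -7, 4, -9]
  -8 vs larger child 11 at index 4, swap → [17, 11, 13, -8, 9, 6, 12, -20, 5, 1, -7, 4, -9]
  -8 vs larger child 5 at index 9, swap → [17, 11, 13, 5, 9, 6, 12, -20, -8, 1, -7, 4, -9]

[17, 11, 13, 5, 9, 6, 12, -20, -8, 1, -7, 4, -9]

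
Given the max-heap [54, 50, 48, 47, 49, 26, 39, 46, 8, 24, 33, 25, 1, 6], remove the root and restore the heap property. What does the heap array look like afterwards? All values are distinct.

[50, 49, 48, 47, 33, 26, 39, 46, 8, 24, 6, 25, 1]

remove root 54; move last element 6 to root → [6, 50, 48, 47, 49, 26, 39, 46, 8, 24, 33, 25, 1]
6 vs larger child 50 at index 1, swap → [50, 6, 48, 47, 49, 26, 39, 46, 8, 24, 33, 25, 1]
6 vs larger child 49 at index 4, swap → [50, 49, 48, 47, 6, 26, 39, 46, 8, 24, 33, 25, 1]
6 vs larger child 33 at index 10, swap → [50, 49, 48, 47, 33, 26, 39, 46, 8, 24, 6, 25, 1]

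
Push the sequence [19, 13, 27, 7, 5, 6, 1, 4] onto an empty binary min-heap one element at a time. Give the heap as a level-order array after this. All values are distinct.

[1, 4, 5, 7, 13, 27, 6, 19]

Insert 19:
  append 19 at index 0 → [19] (no swap needed)
Insert 13:
  append 13 at index 1 → [19, 13]
  13 < parent 19 at index 0, swap → [13, 19]
Insert 27:
  append 27 at index 2 → [13, 19, 27] (no swap needed)
Insert 7:
  append 7 at index 3 → [13, 19, 27, 7]
  7 < parent 19 at index 1, swap → [13, 7, 27, 19]
  7 < parent 13 at index 0, swap → [7, 13, 27, 19]
Insert 5:
  append 5 at index 4 → [7, 13, 27, 19, 5]
  5 < parent 13 at index 1, swap → [7, 5, 27, 19, 13]
  5 < parent 7 at index 0, swap → [5, 7, 27, 19, 13]
Insert 6:
  append 6 at index 5 → [5, 7, 27, 19, 13, 6]
  6 < parent 27 at index 2, swap → [5, 7, 6, 19, 13, 27]
Insert 1:
  append 1 at index 6 → [5, 7, 6, 19, 13, 27, 1]
  1 < parent 6 at index 2, swap → [5, 7, 1, 19, 13, 27, 6]
  1 < parent 5 at index 0, swap → [1, 7, 5, 19, 13, 27, 6]
Insert 4:
  append 4 at index 7 → [1, 7, 5, 19, 13, 27, 6, 4]
  4 < parent 19 at index 3, swap → [1, 7, 5, 4, 13, 27, 6, 19]
  4 < parent 7 at index 1, swap → [1, 4, 5, 7, 13, 27, 6, 19]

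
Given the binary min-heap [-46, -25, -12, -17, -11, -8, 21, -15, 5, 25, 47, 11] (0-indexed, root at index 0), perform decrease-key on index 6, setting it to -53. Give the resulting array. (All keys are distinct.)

[-53, -25, -46, -17, -11, -8, -12, -15, 5, 25, 47, 11]

set index 6 from 21 to -53 → [-46, -25, -12, -17, -11, -8, -53, -15, 5, 25, 47, 11]
-53 < parent -12 at index 2, swap → [-46, -25, -53, -17, -11, -8, -12, -15, 5, 25, 47, 11]
-53 < parent -46 at index 0, swap → [-53, -25, -46, -17, -11, -8, -12, -15, 5, 25, 47, 11]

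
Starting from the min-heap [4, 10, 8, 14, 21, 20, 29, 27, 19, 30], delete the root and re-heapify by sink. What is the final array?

[8, 10, 20, 14, 21, 30, 29, 27, 19]

remove root 4; move last element 30 to root → [30, 10, 8, 14, 21, 20, 29, 27, 19]
30 vs smaller child 8 at index 2, swap → [8, 10, 30, 14, 21, 20, 29, 27, 19]
30 vs smaller child 20 at index 5, swap → [8, 10, 20, 14, 21, 30, 29, 27, 19]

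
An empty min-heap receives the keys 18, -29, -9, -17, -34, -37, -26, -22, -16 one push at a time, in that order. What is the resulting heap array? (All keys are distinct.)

Insert 18:
  append 18 at index 0 → [18] (no swap needed)
Insert -29:
  append -29 at index 1 → [18, -29]
  -29 < parent 18 at index 0, swap → [-29, 18]
Insert -9:
  append -9 at index 2 → [-29, 18, -9] (no swap needed)
Insert -17:
  append -17 at index 3 → [-29, 18, -9, -17]
  -17 < parent 18 at index 1, swap → [-29, -17, -9, 18]
Insert -34:
  append -34 at index 4 → [-29, -17, -9, 18, -34]
  -34 < parent -17 at index 1, swap → [-29, -34, -9, 18, -17]
  -34 < parent -29 at index 0, swap → [-34, -29, -9, 18, -17]
Insert -37:
  append -37 at index 5 → [-34, -29, -9, 18, -17, -37]
  -37 < parent -9 at index 2, swap → [-34, -29, -37, 18, -17, -9]
  -37 < parent -34 at index 0, swap → [-37, -29, -34, 18, -17, -9]
Insert -26:
  append -26 at index 6 → [-37, -29, -34, 18, -17, -9, -26] (no swap needed)
Insert -22:
  append -22 at index 7 → [-37, -29, -34, 18, -17, -9, -26, -22]
  -22 < parent 18 at index 3, swap → [-37, -29, -34, -22, -17, -9, -26, 18]
Insert -16:
  append -16 at index 8 → [-37, -29, -34, -22, -17, -9, -26, 18, -16] (no swap needed)

[-37, -29, -34, -22, -17, -9, -26, 18, -16]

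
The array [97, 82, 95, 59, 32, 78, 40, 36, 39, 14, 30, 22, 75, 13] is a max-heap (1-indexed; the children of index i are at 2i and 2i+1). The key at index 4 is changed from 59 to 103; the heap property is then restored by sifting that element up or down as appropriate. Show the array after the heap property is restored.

[103, 97, 95, 82, 32, 78, 40, 36, 39, 14, 30, 22, 75, 13]

set index 4 from 59 to 103 → [97, 82, 95, 103, 32, 78, 40, 36, 39, 14, 30, 22, 75, 13]
103 > parent 82 at index 2, swap → [97, 103, 95, 82, 32, 78, 40, 36, 39, 14, 30, 22, 75, 13]
103 > parent 97 at index 1, swap → [103, 97, 95, 82, 32, 78, 40, 36, 39, 14, 30, 22, 75, 13]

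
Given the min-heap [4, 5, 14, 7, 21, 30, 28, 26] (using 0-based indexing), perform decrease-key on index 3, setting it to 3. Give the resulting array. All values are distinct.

set index 3 from 7 to 3 → [4, 5, 14, 3, 21, 30, 28, 26]
3 < parent 5 at index 1, swap → [4, 3, 14, 5, 21, 30, 28, 26]
3 < parent 4 at index 0, swap → [3, 4, 14, 5, 21, 30, 28, 26]

[3, 4, 14, 5, 21, 30, 28, 26]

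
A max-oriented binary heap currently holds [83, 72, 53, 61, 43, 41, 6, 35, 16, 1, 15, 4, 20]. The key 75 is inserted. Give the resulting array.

[83, 72, 75, 61, 43, 41, 53, 35, 16, 1, 15, 4, 20, 6]

append 75 at index 13 → [83, 72, 53, 61, 43, 41, 6, 35, 16, 1, 15, 4, 20, 75]
75 > parent 6 at index 6, swap → [83, 72, 53, 61, 43, 41, 75, 35, 16, 1, 15, 4, 20, 6]
75 > parent 53 at index 2, swap → [83, 72, 75, 61, 43, 41, 53, 35, 16, 1, 15, 4, 20, 6]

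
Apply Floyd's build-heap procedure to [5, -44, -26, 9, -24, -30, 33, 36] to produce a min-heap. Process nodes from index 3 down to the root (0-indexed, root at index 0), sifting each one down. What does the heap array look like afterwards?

sift down from index 3: already satisfies heap property
sift down from index 2:
  -26 vs smaller child -30 at index 5, swap → [5, -44, -30, 9, -24, -26, 33, 36]
sift down from index 1: already satisfies heap property
sift down from index 0:
  5 vs smaller child -44 at index 1, swap → [-44, 5, -30, 9, -24, -26, 33, 36]
  5 vs smaller child -24 at index 4, swap → [-44, -24, -30, 9, 5, -26, 33, 36]

[-44, -24, -30, 9, 5, -26, 33, 36]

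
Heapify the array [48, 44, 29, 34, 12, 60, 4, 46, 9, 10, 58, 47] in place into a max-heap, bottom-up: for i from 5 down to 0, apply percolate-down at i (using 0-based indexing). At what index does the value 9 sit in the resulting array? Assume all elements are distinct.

8

sift down from index 5: already satisfies heap property
sift down from index 4:
  12 vs larger child 58 at index 10, swap → [48, 44, 29, 34, 58, 60, 4, 46, 9, 10, 12, 47]
sift down from index 3:
  34 vs larger child 46 at index 7, swap → [48, 44, 29, 46, 58, 60, 4, 34, 9, 10, 12, 47]
sift down from index 2:
  29 vs larger child 60 at index 5, swap → [48, 44, 60, 46, 58, 29, 4, 34, 9, 10, 12, 47]
  29 vs only child 47 at index 11, swap → [48, 44, 60, 46, 58, 47, 4, 34, 9, 10, 12, 29]
sift down from index 1:
  44 vs larger child 58 at index 4, swap → [48, 58, 60, 46, 44, 47, 4, 34, 9, 10, 12, 29]
sift down from index 0:
  48 vs larger child 60 at index 2, swap → [60, 58, 48, 46, 44, 47, 4, 34, 9, 10, 12, 29]
resulting array: [60, 58, 48, 46, 44, 47, 4, 34, 9, 10, 12, 29]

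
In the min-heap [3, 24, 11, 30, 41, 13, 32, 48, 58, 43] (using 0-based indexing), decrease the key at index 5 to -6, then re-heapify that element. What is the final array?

set index 5 from 13 to -6 → [3, 24, 11, 30, 41, -6, 32, 48, 58, 43]
-6 < parent 11 at index 2, swap → [3, 24, -6, 30, 41, 11, 32, 48, 58, 43]
-6 < parent 3 at index 0, swap → [-6, 24, 3, 30, 41, 11, 32, 48, 58, 43]

[-6, 24, 3, 30, 41, 11, 32, 48, 58, 43]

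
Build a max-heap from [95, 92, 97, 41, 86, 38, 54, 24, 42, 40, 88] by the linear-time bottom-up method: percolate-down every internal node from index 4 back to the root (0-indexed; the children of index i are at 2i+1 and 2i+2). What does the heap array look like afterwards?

sift down from index 4:
  86 vs larger child 88 at index 10, swap → [95, 92, 97, 41, 88, 38, 54, 24, 42, 40, 86]
sift down from index 3:
  41 vs larger child 42 at index 8, swap → [95, 92, 97, 42, 88, 38, 54, 24, 41, 40, 86]
sift down from index 2: already satisfies heap property
sift down from index 1: already satisfies heap property
sift down from index 0:
  95 vs larger child 97 at index 2, swap → [97, 92, 95, 42, 88, 38, 54, 24, 41, 40, 86]

[97, 92, 95, 42, 88, 38, 54, 24, 41, 40, 86]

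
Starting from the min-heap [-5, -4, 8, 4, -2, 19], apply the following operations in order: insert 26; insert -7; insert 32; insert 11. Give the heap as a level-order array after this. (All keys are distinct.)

[-7, -5, 8, -4, -2, 19, 26, 4, 32, 11]

insert 26:
  append 26 at index 6 → [-5, -4, 8, 4, -2, 19, 26] (no swap needed)
insert -7:
  append -7 at index 7 → [-5, -4, 8, 4, -2, 19, 26, -7]
  -7 < parent 4 at index 3, swap → [-5, -4, 8, -7, -2, 19, 26, 4]
  -7 < parent -4 at index 1, swap → [-5, -7, 8, -4, -2, 19, 26, 4]
  -7 < parent -5 at index 0, swap → [-7, -5, 8, -4, -2, 19, 26, 4]
insert 32:
  append 32 at index 8 → [-7, -5, 8, -4, -2, 19, 26, 4, 32] (no swap needed)
insert 11:
  append 11 at index 9 → [-7, -5, 8, -4, -2, 19, 26, 4, 32, 11] (no swap needed)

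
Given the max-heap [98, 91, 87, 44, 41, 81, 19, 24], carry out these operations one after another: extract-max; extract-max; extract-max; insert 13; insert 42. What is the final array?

extract-max → returns 98:
  remove root 98; move last element 24 to root → [24, 91, 87, 44, 41, 81, 19]
  24 vs larger child 91 at index 1, swap → [91, 24, 87, 44, 41, 81, 19]
  24 vs larger child 44 at index 3, swap → [91, 44, 87, 24, 41, 81, 19]
extract-max → returns 91:
  remove root 91; move last element 19 to root → [19, 44, 87, 24, 41, 81]
  19 vs larger child 87 at index 2, swap → [87, 44, 19, 24, 41, 81]
  19 vs only child 81 at index 5, swap → [87, 44, 81, 24, 41, 19]
extract-max → returns 87:
  remove root 87; move last element 19 to root → [19, 44, 81, 24, 41]
  19 vs larger child 81 at index 2, swap → [81, 44, 19, 24, 41]
insert 13:
  append 13 at index 5 → [81, 44, 19, 24, 41, 13] (no swap needed)
insert 42:
  append 42 at index 6 → [81, 44, 19, 24, 41, 13, 42]
  42 > parent 19 at index 2, swap → [81, 44, 42, 24, 41, 13, 19]

[81, 44, 42, 24, 41, 13, 19]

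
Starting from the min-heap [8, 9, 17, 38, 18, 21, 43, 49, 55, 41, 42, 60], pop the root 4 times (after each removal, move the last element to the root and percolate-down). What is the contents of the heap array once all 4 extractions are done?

extract-min #1 returns 8:
  remove root 8; move last element 60 to root → [60, 9, 17, 38, 18, 21, 43, 49, 55, 41, 42]
  60 vs smaller child 9 at index 1, swap → [9, 60, 17, 38, 18, 21, 43, 49, 55, 41, 42]
  60 vs smaller child 18 at index 4, swap → [9, 18, 17, 38, 60, 21, 43, 49, 55, 41, 42]
  60 vs smaller child 41 at index 9, swap → [9, 18, 17, 38, 41, 21, 43, 49, 55, 60, 42]
extract-min #2 returns 9:
  remove root 9; move last element 42 to root → [42, 18, 17, 38, 41, 21, 43, 49, 55, 60]
  42 vs smaller child 17 at index 2, swap → [17, 18, 42, 38, 41, 21, 43, 49, 55, 60]
  42 vs smaller child 21 at index 5, swap → [17, 18, 21, 38, 41, 42, 43, 49, 55, 60]
extract-min #3 returns 17:
  remove root 17; move last element 60 to root → [60, 18, 21, 38, 41, 42, 43, 49, 55]
  60 vs smaller child 18 at index 1, swap → [18, 60, 21, 38, 41, 42, 43, 49, 55]
  60 vs smaller child 38 at index 3, swap → [18, 38, 21, 60, 41, 42, 43, 49, 55]
  60 vs smaller child 49 at index 7, swap → [18, 38, 21, 49, 41, 42, 43, 60, 55]
extract-min #4 returns 18:
  remove root 18; move last element 55 to root → [55, 38, 21, 49, 41, 42, 43, 60]
  55 vs smaller child 21 at index 2, swap → [21, 38, 55, 49, 41, 42, 43, 60]
  55 vs smaller child 42 at index 5, swap → [21, 38, 42, 49, 41, 55, 43, 60]

[21, 38, 42, 49, 41, 55, 43, 60]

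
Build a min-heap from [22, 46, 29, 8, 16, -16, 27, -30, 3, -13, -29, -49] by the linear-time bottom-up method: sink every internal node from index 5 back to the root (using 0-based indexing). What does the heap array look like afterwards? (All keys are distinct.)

[-49, -30, -16, 3, -29, 22, 27, 8, 46, -13, 16, 29]

sift down from index 5:
  -16 vs only child -49 at index 11, swap → [22, 46, 29, 8, 16, -49, 27, -30, 3, -13, -29, -16]
sift down from index 4:
  16 vs smaller child -29 at index 10, swap → [22, 46, 29, 8, -29, -49, 27, -30, 3, -13, 16, -16]
sift down from index 3:
  8 vs smaller child -30 at index 7, swap → [22, 46, 29, -30, -29, -49, 27, 8, 3, -13, 16, -16]
sift down from index 2:
  29 vs smaller child -49 at index 5, swap → [22, 46, -49, -30, -29, 29, 27, 8, 3, -13, 16, -16]
  29 vs only child -16 at index 11, swap → [22, 46, -49, -30, -29, -16, 27, 8, 3, -13, 16, 29]
sift down from index 1:
  46 vs smaller child -30 at index 3, swap → [22, -30, -49, 46, -29, -16, 27, 8, 3, -13, 16, 29]
  46 vs smaller child 3 at index 8, swap → [22, -30, -49, 3, -29, -16, 27, 8, 46, -13, 16, 29]
sift down from index 0:
  22 vs smaller child -49 at index 2, swap → [-49, -30, 22, 3, -29, -16, 27, 8, 46, -13, 16, 29]
  22 vs smaller child -16 at index 5, swap → [-49, -30, -16, 3, -29, 22, 27, 8, 46, -13, 16, 29]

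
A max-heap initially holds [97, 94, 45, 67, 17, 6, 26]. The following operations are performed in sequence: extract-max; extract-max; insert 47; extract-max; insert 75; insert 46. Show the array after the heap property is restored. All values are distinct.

[75, 26, 47, 6, 17, 45, 46]

extract-max → returns 97:
  remove root 97; move last element 26 to root → [26, 94, 45, 67, 17, 6]
  26 vs larger child 94 at index 1, swap → [94, 26, 45, 67, 17, 6]
  26 vs larger child 67 at index 3, swap → [94, 67, 45, 26, 17, 6]
extract-max → returns 94:
  remove root 94; move last element 6 to root → [6, 67, 45, 26, 17]
  6 vs larger child 67 at index 1, swap → [67, 6, 45, 26, 17]
  6 vs larger child 26 at index 3, swap → [67, 26, 45, 6, 17]
insert 47:
  append 47 at index 5 → [67, 26, 45, 6, 17, 47]
  47 > parent 45 at index 2, swap → [67, 26, 47, 6, 17, 45]
extract-max → returns 67:
  remove root 67; move last element 45 to root → [45, 26, 47, 6, 17]
  45 vs larger child 47 at index 2, swap → [47, 26, 45, 6, 17]
insert 75:
  append 75 at index 5 → [47, 26, 45, 6, 17, 75]
  75 > parent 45 at index 2, swap → [47, 26, 75, 6, 17, 45]
  75 > parent 47 at index 0, swap → [75, 26, 47, 6, 17, 45]
insert 46:
  append 46 at index 6 → [75, 26, 47, 6, 17, 45, 46] (no swap needed)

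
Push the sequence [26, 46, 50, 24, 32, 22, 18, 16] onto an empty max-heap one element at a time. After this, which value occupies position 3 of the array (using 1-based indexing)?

46

Insert 26:
  append 26 at index 1 → [26] (no swap needed)
Insert 46:
  append 46 at index 2 → [26, 46]
  46 > parent 26 at index 1, swap → [46, 26]
Insert 50:
  append 50 at index 3 → [46, 26, 50]
  50 > parent 46 at index 1, swap → [50, 26, 46]
Insert 24:
  append 24 at index 4 → [50, 26, 46, 24] (no swap needed)
Insert 32:
  append 32 at index 5 → [50, 26, 46, 24, 32]
  32 > parent 26 at index 2, swap → [50, 32, 46, 24, 26]
Insert 22:
  append 22 at index 6 → [50, 32, 46, 24, 26, 22] (no swap needed)
Insert 18:
  append 18 at index 7 → [50, 32, 46, 24, 26, 22, 18] (no swap needed)
Insert 16:
  append 16 at index 8 → [50, 32, 46, 24, 26, 22, 18, 16] (no swap needed)
resulting array: [50, 32, 46, 24, 26, 22, 18, 16]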